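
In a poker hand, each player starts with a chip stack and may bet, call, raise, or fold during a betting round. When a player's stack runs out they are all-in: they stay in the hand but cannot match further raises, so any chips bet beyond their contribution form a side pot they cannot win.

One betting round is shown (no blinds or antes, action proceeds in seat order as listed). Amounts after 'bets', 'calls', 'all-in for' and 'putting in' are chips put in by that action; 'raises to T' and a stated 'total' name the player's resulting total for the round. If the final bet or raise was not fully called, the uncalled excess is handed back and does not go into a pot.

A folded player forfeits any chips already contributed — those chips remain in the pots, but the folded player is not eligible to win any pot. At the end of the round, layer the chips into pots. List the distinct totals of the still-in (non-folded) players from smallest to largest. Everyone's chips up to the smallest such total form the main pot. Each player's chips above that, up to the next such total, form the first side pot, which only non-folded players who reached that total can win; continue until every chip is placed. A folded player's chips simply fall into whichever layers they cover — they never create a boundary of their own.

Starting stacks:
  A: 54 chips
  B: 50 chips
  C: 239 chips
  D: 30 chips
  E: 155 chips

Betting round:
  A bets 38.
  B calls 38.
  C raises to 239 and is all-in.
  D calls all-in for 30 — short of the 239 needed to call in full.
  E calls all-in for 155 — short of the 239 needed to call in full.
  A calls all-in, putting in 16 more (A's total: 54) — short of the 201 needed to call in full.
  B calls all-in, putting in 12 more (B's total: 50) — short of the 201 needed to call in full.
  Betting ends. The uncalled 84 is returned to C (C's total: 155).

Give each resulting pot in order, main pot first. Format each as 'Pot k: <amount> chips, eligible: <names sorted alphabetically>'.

Pot 1: 150 chips, eligible: A, B, C, D, E
Pot 2: 80 chips, eligible: A, B, C, E
Pot 3: 12 chips, eligible: A, C, E
Pot 4: 202 chips, eligible: C, E

Derivation:
Contributions (after 84 returned to C): A=54, B=50, C=155, D=30, E=155
Pot levels (distinct totals of non-folded players): 30, 50, 54, 155
Layer 1-30: 30 each from A, B, C, D, E = 30*5 = 150 chips; eligible A, B, C, D, E
Layer 31-50: 20 each from A, B, C, E = 20*4 = 80 chips; eligible A, B, C, E
Layer 51-54: 4 each from A, C, E = 4*3 = 12 chips; eligible A, C, E
Layer 55-155: 101 each from C, E = 101*2 = 202 chips; eligible C, E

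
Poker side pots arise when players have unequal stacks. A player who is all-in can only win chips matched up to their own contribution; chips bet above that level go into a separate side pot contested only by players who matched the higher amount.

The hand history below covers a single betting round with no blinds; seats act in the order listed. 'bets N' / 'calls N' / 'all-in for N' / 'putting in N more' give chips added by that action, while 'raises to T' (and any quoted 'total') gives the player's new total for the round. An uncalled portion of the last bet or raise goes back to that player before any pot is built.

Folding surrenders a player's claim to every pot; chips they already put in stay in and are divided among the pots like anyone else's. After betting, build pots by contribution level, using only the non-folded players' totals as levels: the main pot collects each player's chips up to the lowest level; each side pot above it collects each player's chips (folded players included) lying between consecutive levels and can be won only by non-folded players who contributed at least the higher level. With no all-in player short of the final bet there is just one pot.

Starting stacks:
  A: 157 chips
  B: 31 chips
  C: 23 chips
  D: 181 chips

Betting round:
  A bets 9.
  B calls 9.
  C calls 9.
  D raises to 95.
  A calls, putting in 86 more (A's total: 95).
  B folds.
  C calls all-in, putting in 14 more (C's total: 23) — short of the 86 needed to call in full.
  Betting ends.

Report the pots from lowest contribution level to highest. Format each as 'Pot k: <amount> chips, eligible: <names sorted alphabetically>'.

Pot 1: 78 chips, eligible: A, C, D
Pot 2: 144 chips, eligible: A, D

Derivation:
Contributions: A=95, B=9, C=23, D=95
Folded: B
Pot levels (distinct totals of non-folded players): 23, 95
Layer 1-23: A 23 + B 9 + C 23 + D 23 = 78 chips; eligible A, C, D
Layer 24-95: 72 each from A, D = 72*2 = 144 chips; eligible A, D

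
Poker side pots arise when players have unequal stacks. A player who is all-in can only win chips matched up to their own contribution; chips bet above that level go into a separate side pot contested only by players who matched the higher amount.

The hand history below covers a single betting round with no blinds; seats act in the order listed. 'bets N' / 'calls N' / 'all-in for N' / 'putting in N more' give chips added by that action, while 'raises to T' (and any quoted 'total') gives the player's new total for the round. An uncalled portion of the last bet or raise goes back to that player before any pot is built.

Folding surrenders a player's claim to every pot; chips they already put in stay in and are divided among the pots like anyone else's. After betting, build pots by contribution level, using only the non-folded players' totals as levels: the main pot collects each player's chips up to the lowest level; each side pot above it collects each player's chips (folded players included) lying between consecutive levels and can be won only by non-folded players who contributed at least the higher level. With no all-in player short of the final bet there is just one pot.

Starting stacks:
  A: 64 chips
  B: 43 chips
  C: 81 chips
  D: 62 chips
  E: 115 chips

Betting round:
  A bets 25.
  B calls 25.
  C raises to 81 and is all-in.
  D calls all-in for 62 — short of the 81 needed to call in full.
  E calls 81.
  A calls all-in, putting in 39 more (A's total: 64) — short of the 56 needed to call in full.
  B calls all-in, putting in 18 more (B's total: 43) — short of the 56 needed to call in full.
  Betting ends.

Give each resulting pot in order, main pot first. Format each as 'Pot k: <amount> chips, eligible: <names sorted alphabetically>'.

Contributions: A=64, B=43, C=81, D=62, E=81
Pot levels (distinct totals of non-folded players): 43, 62, 64, 81
Layer 1-43: 43 each from A, B, C, D, E = 43*5 = 215 chips; eligible A, B, C, D, E
Layer 44-62: 19 each from A, C, D, E = 19*4 = 76 chips; eligible A, C, D, E
Layer 63-64: 2 each from A, C, E = 2*3 = 6 chips; eligible A, C, E
Layer 65-81: 17 each from C, E = 17*2 = 34 chips; eligible C, E

Pot 1: 215 chips, eligible: A, B, C, D, E
Pot 2: 76 chips, eligible: A, C, D, E
Pot 3: 6 chips, eligible: A, C, E
Pot 4: 34 chips, eligible: C, E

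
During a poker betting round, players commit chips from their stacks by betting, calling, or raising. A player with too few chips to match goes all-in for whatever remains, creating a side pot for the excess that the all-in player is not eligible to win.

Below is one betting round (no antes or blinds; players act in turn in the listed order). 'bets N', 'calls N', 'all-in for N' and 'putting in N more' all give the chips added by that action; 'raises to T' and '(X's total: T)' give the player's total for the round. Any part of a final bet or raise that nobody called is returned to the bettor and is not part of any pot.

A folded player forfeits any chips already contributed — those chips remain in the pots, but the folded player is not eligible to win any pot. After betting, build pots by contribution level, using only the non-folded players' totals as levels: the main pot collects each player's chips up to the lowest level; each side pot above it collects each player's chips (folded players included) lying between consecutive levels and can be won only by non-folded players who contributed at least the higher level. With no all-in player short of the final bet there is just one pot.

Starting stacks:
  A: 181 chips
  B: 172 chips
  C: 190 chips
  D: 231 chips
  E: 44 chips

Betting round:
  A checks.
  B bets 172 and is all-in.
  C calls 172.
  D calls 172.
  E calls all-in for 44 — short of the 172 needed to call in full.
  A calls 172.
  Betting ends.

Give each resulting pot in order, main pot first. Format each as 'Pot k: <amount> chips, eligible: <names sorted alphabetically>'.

Pot 1: 220 chips, eligible: A, B, C, D, E
Pot 2: 512 chips, eligible: A, B, C, D

Derivation:
Contributions: A=172, B=172, C=172, D=172, E=44
Pot levels (distinct totals of non-folded players): 44, 172
Layer 1-44: 44 each from A, B, C, D, E = 44*5 = 220 chips; eligible A, B, C, D, E
Layer 45-172: 128 each from A, B, C, D = 128*4 = 512 chips; eligible A, B, C, D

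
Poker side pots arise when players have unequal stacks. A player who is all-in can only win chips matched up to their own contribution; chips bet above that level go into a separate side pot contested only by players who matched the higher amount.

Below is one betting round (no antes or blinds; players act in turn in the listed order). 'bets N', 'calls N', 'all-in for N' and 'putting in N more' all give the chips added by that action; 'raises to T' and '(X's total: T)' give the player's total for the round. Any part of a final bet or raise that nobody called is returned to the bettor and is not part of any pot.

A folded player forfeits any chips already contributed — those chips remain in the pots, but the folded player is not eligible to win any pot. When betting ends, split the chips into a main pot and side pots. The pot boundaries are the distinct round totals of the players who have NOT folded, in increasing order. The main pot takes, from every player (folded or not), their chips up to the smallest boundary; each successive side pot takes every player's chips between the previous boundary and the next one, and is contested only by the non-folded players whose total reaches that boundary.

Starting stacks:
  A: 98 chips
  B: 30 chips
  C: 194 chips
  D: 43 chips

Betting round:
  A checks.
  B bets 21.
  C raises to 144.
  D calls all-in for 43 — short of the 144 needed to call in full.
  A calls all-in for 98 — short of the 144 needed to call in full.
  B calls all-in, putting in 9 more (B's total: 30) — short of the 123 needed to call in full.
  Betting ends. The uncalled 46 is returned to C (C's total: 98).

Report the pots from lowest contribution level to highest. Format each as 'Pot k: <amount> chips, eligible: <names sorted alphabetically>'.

Contributions (after 46 returned to C): A=98, B=30, C=98, D=43
Pot levels (distinct totals of non-folded players): 30, 43, 98
Layer 1-30: 30 each from A, B, C, D = 30*4 = 120 chips; eligible A, B, C, D
Layer 31-43: 13 each from A, C, D = 13*3 = 39 chips; eligible A, C, D
Layer 44-98: 55 each from A, C = 55*2 = 110 chips; eligible A, C

Pot 1: 120 chips, eligible: A, B, C, D
Pot 2: 39 chips, eligible: A, C, D
Pot 3: 110 chips, eligible: A, C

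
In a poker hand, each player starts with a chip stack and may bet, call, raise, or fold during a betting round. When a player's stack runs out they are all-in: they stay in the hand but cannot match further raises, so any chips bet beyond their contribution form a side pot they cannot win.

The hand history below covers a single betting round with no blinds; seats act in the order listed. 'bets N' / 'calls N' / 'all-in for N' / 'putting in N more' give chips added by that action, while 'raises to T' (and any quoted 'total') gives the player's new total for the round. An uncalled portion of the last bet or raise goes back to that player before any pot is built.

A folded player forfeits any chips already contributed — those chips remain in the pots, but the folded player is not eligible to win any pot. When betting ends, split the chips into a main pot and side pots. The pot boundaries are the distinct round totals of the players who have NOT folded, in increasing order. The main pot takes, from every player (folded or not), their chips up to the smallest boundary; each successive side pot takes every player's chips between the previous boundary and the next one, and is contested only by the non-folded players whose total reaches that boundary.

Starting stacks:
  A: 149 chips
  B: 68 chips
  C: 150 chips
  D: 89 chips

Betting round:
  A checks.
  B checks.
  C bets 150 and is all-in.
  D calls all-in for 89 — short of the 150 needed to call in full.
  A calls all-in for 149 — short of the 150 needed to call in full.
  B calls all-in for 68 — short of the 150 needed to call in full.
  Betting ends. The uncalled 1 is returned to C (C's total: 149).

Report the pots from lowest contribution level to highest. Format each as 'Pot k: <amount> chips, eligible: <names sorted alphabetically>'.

Contributions (after 1 returned to C): A=149, B=68, C=149, D=89
Pot levels (distinct totals of non-folded players): 68, 89, 149
Layer 1-68: 68 each from A, B, C, D = 68*4 = 272 chips; eligible A, B, C, D
Layer 69-89: 21 each from A, C, D = 21*3 = 63 chips; eligible A, C, D
Layer 90-149: 60 each from A, C = 60*2 = 120 chips; eligible A, C

Pot 1: 272 chips, eligible: A, B, C, D
Pot 2: 63 chips, eligible: A, C, D
Pot 3: 120 chips, eligible: A, C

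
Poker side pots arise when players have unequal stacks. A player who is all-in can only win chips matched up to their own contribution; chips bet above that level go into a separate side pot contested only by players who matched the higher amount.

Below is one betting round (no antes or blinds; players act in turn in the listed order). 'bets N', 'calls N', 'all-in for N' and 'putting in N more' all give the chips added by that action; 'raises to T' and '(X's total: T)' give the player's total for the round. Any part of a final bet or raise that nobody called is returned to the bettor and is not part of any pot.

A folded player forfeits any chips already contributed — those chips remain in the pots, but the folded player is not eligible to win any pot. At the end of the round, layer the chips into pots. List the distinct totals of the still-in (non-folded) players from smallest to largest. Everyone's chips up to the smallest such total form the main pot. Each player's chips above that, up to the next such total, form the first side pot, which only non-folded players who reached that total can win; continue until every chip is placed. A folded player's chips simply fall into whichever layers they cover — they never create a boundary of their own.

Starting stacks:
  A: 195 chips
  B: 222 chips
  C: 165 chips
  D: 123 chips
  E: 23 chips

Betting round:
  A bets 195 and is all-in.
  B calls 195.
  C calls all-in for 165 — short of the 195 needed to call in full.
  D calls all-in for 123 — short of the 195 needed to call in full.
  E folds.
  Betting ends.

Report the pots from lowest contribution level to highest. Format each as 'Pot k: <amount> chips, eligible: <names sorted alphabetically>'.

Contributions: A=195, B=195, C=165, D=123
Folded: E
Pot levels (distinct totals of non-folded players): 123, 165, 195
Layer 1-123: 123 each from A, B, C, D = 123*4 = 492 chips; eligible A, B, C, D
Layer 124-165: 42 each from A, B, C = 42*3 = 126 chips; eligible A, B, C
Layer 166-195: 30 each from A, B = 30*2 = 60 chips; eligible A, B

Pot 1: 492 chips, eligible: A, B, C, D
Pot 2: 126 chips, eligible: A, B, C
Pot 3: 60 chips, eligible: A, B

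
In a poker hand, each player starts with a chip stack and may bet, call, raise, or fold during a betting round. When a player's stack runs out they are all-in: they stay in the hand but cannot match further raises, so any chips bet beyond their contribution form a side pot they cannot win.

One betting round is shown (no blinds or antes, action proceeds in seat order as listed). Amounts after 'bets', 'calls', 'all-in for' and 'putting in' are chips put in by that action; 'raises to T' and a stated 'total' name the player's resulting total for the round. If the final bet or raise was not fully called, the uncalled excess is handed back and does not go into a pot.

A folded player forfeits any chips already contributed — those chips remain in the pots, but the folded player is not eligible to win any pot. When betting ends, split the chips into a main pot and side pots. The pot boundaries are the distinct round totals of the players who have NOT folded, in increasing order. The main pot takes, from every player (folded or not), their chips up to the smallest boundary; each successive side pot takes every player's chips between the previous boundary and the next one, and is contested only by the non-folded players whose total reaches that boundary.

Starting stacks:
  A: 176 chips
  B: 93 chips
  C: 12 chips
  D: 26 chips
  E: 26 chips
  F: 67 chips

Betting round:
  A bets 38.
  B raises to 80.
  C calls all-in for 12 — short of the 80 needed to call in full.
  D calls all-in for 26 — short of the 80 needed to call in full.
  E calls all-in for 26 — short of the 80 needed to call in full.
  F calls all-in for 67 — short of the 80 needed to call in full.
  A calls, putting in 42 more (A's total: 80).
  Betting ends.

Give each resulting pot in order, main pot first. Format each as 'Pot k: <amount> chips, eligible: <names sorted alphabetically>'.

Pot 1: 72 chips, eligible: A, B, C, D, E, F
Pot 2: 70 chips, eligible: A, B, D, E, F
Pot 3: 123 chips, eligible: A, B, F
Pot 4: 26 chips, eligible: A, B

Derivation:
Contributions: A=80, B=80, C=12, D=26, E=26, F=67
Pot levels (distinct totals of non-folded players): 12, 26, 67, 80
Layer 1-12: 12 each from A, B, C, D, E, F = 12*6 = 72 chips; eligible A, B, C, D, E, F
Layer 13-26: 14 each from A, B, D, E, F = 14*5 = 70 chips; eligible A, B, D, E, F
Layer 27-67: 41 each from A, B, F = 41*3 = 123 chips; eligible A, B, F
Layer 68-80: 13 each from A, B = 13*2 = 26 chips; eligible A, B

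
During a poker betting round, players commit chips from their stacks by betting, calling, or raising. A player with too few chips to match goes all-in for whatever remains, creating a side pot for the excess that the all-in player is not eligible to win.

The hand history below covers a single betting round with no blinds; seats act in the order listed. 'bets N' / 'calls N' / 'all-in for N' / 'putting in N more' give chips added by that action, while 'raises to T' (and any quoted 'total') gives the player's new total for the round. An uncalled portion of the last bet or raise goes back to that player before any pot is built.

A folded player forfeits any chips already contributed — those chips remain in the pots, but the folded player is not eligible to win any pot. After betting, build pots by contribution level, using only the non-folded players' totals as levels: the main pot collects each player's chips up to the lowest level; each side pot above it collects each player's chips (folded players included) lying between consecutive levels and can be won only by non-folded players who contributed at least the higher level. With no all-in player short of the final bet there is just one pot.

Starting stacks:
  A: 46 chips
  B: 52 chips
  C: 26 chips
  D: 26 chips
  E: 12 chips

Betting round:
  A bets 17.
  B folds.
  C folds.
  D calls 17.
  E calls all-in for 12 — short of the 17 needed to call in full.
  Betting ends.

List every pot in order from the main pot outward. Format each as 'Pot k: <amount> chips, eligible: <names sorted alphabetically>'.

Contributions: A=17, D=17, E=12
Folded: B, C
Pot levels (distinct totals of non-folded players): 12, 17
Layer 1-12: 12 each from A, D, E = 12*3 = 36 chips; eligible A, D, E
Layer 13-17: 5 each from A, D = 5*2 = 10 chips; eligible A, D

Pot 1: 36 chips, eligible: A, D, E
Pot 2: 10 chips, eligible: A, D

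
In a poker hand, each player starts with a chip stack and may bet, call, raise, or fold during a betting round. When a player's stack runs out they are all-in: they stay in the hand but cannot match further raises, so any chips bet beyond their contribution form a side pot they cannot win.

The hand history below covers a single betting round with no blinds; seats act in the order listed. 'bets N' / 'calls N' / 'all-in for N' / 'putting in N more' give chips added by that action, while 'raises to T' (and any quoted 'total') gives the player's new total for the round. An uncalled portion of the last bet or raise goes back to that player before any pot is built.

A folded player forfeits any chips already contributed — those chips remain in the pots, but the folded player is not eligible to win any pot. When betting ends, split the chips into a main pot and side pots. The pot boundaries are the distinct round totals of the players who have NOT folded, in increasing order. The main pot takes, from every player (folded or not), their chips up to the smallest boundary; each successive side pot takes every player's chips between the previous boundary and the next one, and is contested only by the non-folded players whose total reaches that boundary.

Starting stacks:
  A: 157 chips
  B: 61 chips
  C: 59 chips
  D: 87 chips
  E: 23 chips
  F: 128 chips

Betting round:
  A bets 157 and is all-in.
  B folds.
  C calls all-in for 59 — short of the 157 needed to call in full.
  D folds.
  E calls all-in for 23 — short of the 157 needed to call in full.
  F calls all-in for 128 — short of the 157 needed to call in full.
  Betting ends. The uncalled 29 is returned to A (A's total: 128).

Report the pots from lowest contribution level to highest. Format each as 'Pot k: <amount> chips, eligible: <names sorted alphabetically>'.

Pot 1: 92 chips, eligible: A, C, E, F
Pot 2: 108 chips, eligible: A, C, F
Pot 3: 138 chips, eligible: A, F

Derivation:
Contributions (after 29 returned to A): A=128, C=59, E=23, F=128
Folded: B, D
Pot levels (distinct totals of non-folded players): 23, 59, 128
Layer 1-23: 23 each from A, C, E, F = 23*4 = 92 chips; eligible A, C, E, F
Layer 24-59: 36 each from A, C, F = 36*3 = 108 chips; eligible A, C, F
Layer 60-128: 69 each from A, F = 69*2 = 138 chips; eligible A, F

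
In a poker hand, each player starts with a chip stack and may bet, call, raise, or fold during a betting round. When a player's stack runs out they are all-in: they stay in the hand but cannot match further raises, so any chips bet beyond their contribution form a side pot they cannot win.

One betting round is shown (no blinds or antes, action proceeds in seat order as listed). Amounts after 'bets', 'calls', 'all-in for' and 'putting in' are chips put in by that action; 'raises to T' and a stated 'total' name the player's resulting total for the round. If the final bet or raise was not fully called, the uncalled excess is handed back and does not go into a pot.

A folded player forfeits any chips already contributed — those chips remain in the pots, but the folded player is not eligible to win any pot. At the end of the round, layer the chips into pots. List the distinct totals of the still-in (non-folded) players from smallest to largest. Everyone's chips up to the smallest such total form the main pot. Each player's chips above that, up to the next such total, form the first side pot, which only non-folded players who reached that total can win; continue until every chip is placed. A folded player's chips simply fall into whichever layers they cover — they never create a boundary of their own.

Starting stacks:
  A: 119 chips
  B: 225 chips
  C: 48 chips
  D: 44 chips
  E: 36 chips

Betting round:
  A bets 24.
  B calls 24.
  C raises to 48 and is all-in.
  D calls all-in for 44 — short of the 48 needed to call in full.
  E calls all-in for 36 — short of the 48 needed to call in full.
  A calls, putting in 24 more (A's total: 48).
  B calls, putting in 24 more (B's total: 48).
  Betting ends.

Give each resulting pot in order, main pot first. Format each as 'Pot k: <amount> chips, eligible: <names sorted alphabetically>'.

Contributions: A=48, B=48, C=48, D=44, E=36
Pot levels (distinct totals of non-folded players): 36, 44, 48
Layer 1-36: 36 each from A, B, C, D, E = 36*5 = 180 chips; eligible A, B, C, D, E
Layer 37-44: 8 each from A, B, C, D = 8*4 = 32 chips; eligible A, B, C, D
Layer 45-48: 4 each from A, B, C = 4*3 = 12 chips; eligible A, B, C

Pot 1: 180 chips, eligible: A, B, C, D, E
Pot 2: 32 chips, eligible: A, B, C, D
Pot 3: 12 chips, eligible: A, B, C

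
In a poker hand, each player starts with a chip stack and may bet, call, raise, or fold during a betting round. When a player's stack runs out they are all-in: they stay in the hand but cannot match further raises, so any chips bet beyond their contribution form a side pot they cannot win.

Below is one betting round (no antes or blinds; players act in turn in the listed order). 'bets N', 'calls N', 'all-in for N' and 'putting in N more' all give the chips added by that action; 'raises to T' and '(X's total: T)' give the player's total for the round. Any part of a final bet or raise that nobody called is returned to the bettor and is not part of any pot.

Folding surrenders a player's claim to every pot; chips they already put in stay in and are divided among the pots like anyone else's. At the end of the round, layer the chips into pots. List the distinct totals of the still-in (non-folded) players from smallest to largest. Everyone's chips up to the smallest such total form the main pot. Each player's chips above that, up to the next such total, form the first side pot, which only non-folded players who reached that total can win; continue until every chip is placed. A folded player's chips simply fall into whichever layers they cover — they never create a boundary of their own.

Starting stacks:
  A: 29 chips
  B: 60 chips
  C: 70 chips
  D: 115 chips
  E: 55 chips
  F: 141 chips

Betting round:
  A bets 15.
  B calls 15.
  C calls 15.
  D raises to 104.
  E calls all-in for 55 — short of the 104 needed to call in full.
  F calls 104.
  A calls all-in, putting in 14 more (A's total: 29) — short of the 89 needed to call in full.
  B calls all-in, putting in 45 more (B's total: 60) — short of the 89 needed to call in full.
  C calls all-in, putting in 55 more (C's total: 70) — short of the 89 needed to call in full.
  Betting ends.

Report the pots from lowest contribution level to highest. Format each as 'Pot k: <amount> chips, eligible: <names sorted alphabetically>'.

Pot 1: 174 chips, eligible: A, B, C, D, E, F
Pot 2: 130 chips, eligible: B, C, D, E, F
Pot 3: 20 chips, eligible: B, C, D, F
Pot 4: 30 chips, eligible: C, D, F
Pot 5: 68 chips, eligible: D, F

Derivation:
Contributions: A=29, B=60, C=70, D=104, E=55, F=104
Pot levels (distinct totals of non-folded players): 29, 55, 60, 70, 104
Layer 1-29: 29 each from A, B, C, D, E, F = 29*6 = 174 chips; eligible A, B, C, D, E, F
Layer 30-55: 26 each from B, C, D, E, F = 26*5 = 130 chips; eligible B, C, D, E, F
Layer 56-60: 5 each from B, C, D, F = 5*4 = 20 chips; eligible B, C, D, F
Layer 61-70: 10 each from C, D, F = 10*3 = 30 chips; eligible C, D, F
Layer 71-104: 34 each from D, F = 34*2 = 68 chips; eligible D, F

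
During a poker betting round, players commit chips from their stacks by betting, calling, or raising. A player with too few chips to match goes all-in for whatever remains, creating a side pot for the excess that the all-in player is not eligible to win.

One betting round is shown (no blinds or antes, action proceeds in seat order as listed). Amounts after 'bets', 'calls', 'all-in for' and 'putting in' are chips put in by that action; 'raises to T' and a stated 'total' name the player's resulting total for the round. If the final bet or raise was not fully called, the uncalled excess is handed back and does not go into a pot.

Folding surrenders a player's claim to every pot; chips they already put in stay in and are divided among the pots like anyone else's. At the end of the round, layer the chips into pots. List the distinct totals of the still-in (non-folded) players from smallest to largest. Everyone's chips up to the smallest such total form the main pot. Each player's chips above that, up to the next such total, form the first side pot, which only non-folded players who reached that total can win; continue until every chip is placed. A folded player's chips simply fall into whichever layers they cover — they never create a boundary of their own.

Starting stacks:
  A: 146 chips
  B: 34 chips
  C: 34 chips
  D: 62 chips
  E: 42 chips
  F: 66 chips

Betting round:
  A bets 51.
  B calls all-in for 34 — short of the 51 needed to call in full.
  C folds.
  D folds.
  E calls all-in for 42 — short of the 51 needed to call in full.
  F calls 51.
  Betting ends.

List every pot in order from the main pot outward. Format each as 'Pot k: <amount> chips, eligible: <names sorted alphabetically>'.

Pot 1: 136 chips, eligible: A, B, E, F
Pot 2: 24 chips, eligible: A, E, F
Pot 3: 18 chips, eligible: A, F

Derivation:
Contributions: A=51, B=34, E=42, F=51
Folded: C, D
Pot levels (distinct totals of non-folded players): 34, 42, 51
Layer 1-34: 34 each from A, B, E, F = 34*4 = 136 chips; eligible A, B, E, F
Layer 35-42: 8 each from A, E, F = 8*3 = 24 chips; eligible A, E, F
Layer 43-51: 9 each from A, F = 9*2 = 18 chips; eligible A, F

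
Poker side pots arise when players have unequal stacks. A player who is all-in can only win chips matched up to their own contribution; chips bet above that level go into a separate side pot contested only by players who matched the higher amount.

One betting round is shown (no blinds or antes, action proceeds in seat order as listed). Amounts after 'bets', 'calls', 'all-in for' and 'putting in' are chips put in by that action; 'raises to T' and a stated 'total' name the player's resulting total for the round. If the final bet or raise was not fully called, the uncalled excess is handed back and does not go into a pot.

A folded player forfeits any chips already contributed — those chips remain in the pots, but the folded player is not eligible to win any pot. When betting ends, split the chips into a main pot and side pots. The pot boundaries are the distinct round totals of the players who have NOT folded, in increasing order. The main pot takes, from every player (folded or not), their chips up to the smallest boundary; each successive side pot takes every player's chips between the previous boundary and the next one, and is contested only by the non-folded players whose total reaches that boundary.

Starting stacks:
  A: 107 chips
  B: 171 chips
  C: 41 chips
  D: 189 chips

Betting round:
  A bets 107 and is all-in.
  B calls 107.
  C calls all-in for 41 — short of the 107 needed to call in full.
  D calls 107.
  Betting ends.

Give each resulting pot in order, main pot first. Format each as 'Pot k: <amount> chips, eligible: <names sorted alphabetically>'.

Contributions: A=107, B=107, C=41, D=107
Pot levels (distinct totals of non-folded players): 41, 107
Layer 1-41: 41 each from A, B, C, D = 41*4 = 164 chips; eligible A, B, C, D
Layer 42-107: 66 each from A, B, D = 66*3 = 198 chips; eligible A, B, D

Pot 1: 164 chips, eligible: A, B, C, D
Pot 2: 198 chips, eligible: A, B, D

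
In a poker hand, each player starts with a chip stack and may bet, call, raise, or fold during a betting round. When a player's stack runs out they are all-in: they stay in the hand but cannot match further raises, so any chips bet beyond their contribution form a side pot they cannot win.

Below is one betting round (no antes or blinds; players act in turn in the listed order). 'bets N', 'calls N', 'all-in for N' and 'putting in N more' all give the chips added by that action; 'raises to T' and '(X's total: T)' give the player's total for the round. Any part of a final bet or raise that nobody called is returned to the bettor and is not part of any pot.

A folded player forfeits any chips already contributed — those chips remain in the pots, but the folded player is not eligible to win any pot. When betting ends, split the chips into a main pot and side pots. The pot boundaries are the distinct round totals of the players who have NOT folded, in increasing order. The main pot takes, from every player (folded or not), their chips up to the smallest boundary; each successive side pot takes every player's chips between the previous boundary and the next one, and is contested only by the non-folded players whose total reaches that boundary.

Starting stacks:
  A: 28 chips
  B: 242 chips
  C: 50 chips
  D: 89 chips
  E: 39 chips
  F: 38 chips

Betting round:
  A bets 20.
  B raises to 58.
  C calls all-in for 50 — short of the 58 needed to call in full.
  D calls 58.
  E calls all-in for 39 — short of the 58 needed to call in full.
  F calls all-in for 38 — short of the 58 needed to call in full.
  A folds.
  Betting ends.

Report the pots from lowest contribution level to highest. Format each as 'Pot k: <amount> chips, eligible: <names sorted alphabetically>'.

Contributions: A=20, B=58, C=50, D=58, E=39, F=38
Folded: A
Pot levels (distinct totals of non-folded players): 38, 39, 50, 58
Layer 1-38: A 20 + B 38 + C 38 + D 38 + E 38 + F 38 = 210 chips; eligible B, C, D, E, F
Layer 39-39: 1 each from B, C, D, E = 1*4 = 4 chips; eligible B, C, D, E
Layer 40-50: 11 each from B, C, D = 11*3 = 33 chips; eligible B, C, D
Layer 51-58: 8 each from B, D = 8*2 = 16 chips; eligible B, D

Pot 1: 210 chips, eligible: B, C, D, E, F
Pot 2: 4 chips, eligible: B, C, D, E
Pot 3: 33 chips, eligible: B, C, D
Pot 4: 16 chips, eligible: B, D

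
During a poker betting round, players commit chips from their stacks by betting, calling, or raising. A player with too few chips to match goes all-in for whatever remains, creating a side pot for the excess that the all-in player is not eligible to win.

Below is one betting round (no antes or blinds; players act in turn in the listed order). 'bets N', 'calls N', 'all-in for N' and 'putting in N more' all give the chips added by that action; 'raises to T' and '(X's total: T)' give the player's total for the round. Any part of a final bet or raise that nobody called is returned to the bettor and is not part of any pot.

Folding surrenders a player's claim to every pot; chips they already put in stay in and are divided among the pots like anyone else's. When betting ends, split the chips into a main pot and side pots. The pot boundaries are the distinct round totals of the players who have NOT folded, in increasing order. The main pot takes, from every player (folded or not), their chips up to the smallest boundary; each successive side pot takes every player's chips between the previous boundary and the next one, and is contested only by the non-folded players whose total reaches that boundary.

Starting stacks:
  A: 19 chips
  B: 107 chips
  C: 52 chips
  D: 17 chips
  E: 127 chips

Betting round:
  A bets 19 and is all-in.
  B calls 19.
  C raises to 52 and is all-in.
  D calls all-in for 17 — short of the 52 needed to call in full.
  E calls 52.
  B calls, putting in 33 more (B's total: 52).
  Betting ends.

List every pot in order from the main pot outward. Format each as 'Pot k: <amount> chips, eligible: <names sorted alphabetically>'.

Pot 1: 85 chips, eligible: A, B, C, D, E
Pot 2: 8 chips, eligible: A, B, C, E
Pot 3: 99 chips, eligible: B, C, E

Derivation:
Contributions: A=19, B=52, C=52, D=17, E=52
Pot levels (distinct totals of non-folded players): 17, 19, 52
Layer 1-17: 17 each from A, B, C, D, E = 17*5 = 85 chips; eligible A, B, C, D, E
Layer 18-19: 2 each from A, B, C, E = 2*4 = 8 chips; eligible A, B, C, E
Layer 20-52: 33 each from B, C, E = 33*3 = 99 chips; eligible B, C, E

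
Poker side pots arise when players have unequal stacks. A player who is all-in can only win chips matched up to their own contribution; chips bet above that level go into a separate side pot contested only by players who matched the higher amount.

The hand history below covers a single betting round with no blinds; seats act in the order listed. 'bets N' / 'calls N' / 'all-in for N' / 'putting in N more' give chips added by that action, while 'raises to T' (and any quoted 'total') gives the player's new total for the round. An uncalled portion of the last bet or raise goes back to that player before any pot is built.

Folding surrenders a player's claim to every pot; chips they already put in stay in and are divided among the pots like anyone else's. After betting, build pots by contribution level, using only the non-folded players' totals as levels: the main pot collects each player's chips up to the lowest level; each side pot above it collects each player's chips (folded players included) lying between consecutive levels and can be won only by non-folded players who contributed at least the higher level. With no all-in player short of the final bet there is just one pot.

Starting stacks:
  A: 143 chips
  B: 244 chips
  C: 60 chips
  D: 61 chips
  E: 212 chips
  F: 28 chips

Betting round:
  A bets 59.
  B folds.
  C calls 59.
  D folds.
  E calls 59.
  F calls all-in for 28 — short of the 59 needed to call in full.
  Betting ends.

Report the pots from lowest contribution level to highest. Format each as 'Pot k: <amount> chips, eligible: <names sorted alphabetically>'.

Contributions: A=59, C=59, E=59, F=28
Folded: B, D
Pot levels (distinct totals of non-folded players): 28, 59
Layer 1-28: 28 each from A, C, E, F = 28*4 = 112 chips; eligible A, C, E, F
Layer 29-59: 31 each from A, C, E = 31*3 = 93 chips; eligible A, C, E

Pot 1: 112 chips, eligible: A, C, E, F
Pot 2: 93 chips, eligible: A, C, E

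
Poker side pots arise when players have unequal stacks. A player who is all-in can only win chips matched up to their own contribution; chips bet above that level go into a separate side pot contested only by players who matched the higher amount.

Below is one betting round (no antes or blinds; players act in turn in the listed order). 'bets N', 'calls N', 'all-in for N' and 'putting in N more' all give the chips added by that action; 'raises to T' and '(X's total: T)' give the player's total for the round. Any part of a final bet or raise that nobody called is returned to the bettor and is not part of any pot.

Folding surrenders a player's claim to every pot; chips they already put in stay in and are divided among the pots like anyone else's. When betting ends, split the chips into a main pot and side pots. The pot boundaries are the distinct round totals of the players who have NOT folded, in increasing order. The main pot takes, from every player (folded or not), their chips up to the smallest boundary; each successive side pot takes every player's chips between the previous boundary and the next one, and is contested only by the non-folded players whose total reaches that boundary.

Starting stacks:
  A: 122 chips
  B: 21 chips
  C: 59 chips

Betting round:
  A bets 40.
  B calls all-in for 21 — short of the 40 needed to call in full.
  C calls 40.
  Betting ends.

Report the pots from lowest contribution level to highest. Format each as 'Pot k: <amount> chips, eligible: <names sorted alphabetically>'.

Pot 1: 63 chips, eligible: A, B, C
Pot 2: 38 chips, eligible: A, C

Derivation:
Contributions: A=40, B=21, C=40
Pot levels (distinct totals of non-folded players): 21, 40
Layer 1-21: 21 each from A, B, C = 21*3 = 63 chips; eligible A, B, C
Layer 22-40: 19 each from A, C = 19*2 = 38 chips; eligible A, C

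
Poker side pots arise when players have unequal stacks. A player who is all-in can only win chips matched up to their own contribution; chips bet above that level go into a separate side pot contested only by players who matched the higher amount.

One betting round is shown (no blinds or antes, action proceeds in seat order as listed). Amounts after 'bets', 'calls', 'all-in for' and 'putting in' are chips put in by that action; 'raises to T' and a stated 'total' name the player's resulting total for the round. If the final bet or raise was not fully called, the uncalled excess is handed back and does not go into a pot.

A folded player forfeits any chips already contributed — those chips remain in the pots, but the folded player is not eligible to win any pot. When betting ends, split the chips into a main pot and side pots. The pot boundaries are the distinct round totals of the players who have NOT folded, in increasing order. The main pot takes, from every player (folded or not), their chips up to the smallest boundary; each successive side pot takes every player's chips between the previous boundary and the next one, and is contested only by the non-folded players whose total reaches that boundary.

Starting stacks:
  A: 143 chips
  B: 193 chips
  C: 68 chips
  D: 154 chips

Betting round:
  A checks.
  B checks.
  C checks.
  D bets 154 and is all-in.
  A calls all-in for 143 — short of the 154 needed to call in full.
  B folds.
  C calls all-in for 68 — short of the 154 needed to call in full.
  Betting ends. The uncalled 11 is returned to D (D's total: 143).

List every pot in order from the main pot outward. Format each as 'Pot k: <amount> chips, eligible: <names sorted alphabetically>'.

Contributions (after 11 returned to D): A=143, C=68, D=143
Folded: B
Pot levels (distinct totals of non-folded players): 68, 143
Layer 1-68: 68 each from A, C, D = 68*3 = 204 chips; eligible A, C, D
Layer 69-143: 75 each from A, D = 75*2 = 150 chips; eligible A, D

Pot 1: 204 chips, eligible: A, C, D
Pot 2: 150 chips, eligible: A, D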